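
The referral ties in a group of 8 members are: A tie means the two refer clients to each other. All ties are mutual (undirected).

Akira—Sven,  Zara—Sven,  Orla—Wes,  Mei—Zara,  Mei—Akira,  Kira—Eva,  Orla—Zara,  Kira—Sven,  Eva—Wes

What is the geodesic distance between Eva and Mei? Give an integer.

One shortest route is Eva – Wes – Orla – Zara – Mei, which uses 4 edges, and at distance 3 from Eva we only reach {Akira, Zara}, which does not include Mei. So d(Eva,Mei) = 4.

4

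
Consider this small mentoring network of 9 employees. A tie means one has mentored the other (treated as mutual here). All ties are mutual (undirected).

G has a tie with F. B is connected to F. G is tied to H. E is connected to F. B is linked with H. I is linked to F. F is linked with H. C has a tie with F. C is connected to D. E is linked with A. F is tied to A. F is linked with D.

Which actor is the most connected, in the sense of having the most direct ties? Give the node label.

Degrees — A:2, B:2, C:2, D:2, E:2, F:8, G:2, H:3, I:1.
The maximum is 8, attained only by F.

F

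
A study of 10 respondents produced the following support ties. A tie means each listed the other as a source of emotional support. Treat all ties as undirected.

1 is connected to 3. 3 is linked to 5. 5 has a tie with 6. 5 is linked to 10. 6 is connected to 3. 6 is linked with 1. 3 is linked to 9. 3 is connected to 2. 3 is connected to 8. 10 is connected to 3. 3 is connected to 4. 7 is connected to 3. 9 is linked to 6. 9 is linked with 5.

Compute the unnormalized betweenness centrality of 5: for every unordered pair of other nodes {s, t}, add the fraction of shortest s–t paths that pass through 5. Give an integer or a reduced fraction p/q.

Pairs whose geodesics pass through 5 — 10–6: 1/2; 10–9: 1/2.
All other pairs contribute 0.
Summing the contributions gives betweenness(5) = 1.

1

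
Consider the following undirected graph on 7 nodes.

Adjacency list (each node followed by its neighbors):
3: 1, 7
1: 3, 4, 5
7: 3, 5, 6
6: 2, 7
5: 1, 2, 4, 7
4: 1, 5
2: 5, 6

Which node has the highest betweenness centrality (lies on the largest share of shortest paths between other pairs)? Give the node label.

Unnormalized betweenness of each node: 1:11/6, 2:4/3, 3:5/6, 4:0, 5:19/3, 6:5/6, 7:23/6.
5 has the largest value, 19/3, making it the main broker — the node through which the most shortest paths run.

5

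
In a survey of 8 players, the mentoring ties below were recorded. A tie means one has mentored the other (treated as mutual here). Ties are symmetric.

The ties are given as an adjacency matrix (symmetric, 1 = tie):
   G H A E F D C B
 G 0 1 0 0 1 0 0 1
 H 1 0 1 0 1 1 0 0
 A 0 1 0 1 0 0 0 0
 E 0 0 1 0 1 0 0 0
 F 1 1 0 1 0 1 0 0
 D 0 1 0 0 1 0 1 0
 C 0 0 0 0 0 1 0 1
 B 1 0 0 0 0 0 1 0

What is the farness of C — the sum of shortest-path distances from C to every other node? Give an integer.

Distances from C: A:3, B:1, D:1, E:3, F:2, G:2, H:2.
Sum = 3 + 1 + 1 + 3 + 2 + 2 + 2 = 14.

14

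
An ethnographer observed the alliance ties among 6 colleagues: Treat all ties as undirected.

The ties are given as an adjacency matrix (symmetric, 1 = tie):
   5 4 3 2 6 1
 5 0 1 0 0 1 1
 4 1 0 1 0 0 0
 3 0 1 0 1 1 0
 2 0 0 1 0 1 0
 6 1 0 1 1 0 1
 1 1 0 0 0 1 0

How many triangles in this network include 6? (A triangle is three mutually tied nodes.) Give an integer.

6's neighbors: 1, 2, 3, and 5.
Neighbor pairs that are themselves tied: 6–1–5; 6–2–3. Each forms one triangle with 6, for 2 in total.

2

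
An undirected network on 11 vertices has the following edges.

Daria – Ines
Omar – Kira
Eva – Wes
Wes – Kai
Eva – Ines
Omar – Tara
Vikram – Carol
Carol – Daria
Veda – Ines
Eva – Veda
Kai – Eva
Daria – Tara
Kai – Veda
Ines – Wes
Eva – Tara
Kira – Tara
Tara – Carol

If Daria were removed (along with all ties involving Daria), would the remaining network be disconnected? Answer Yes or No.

No

Even without Daria, every remaining node can still reach every other (the residual graph is connected), so Daria is not a cut vertex.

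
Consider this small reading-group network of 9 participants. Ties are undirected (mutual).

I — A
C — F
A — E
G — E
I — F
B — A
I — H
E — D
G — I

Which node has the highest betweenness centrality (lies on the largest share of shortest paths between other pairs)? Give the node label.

Unnormalized betweenness of each node: A:11, B:0, C:0, D:0, E:8, F:7, G:4, H:0, I:18.
I has the largest value, 18, making it the main broker — the node through which the most shortest paths run.

I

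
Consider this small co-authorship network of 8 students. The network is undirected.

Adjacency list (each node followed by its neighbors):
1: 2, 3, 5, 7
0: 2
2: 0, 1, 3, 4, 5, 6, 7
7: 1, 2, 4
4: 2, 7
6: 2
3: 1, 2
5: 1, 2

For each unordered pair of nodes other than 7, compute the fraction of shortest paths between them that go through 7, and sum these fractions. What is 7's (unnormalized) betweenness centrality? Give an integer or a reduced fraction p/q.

Pairs whose geodesics pass through 7 — 4–1: 1/2.
All other pairs contribute 0.
Summing the contributions gives betweenness(7) = 1/2.

1/2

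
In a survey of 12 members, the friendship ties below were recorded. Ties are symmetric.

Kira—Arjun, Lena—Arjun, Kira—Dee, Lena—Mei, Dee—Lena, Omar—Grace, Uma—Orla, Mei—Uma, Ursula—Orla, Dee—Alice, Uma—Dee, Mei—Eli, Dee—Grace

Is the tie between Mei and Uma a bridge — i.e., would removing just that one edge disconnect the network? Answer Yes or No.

No

Even without that edge, Mei still reaches Uma via Mei – Lena – Dee – Uma, so the network stays connected. Not a bridge.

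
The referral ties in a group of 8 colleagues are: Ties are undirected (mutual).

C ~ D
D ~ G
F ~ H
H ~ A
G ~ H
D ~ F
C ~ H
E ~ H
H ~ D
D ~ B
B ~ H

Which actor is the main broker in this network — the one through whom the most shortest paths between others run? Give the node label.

Unnormalized betweenness of each node: A:0, B:0, C:0, D:3, E:0, F:0, G:0, H:14.
H has the largest value, 14, making it the main broker — the node through which the most shortest paths run.

H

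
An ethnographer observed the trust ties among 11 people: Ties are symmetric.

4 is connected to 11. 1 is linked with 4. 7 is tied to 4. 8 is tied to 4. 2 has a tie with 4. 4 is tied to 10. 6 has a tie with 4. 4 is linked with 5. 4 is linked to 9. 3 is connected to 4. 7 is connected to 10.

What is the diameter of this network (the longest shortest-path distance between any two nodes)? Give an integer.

Eccentricity of each node (its greatest distance to any other): 1:2, 2:2, 3:2, 4:1, 5:2, 6:2, 7:2, 8:2, 9:2, 10:2, 11:2.
The maximum eccentricity is 2, realized for instance by the pair 5–9 via 5 – 4 – 9. So the diameter is 2.

2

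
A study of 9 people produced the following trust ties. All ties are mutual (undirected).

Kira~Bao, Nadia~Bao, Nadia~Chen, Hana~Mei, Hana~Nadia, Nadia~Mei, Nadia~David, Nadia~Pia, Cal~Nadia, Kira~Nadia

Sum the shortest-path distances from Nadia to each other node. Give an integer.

8

Distances from Nadia: Bao:1, Cal:1, Chen:1, David:1, Hana:1, Kira:1, Mei:1, Pia:1.
Sum = 1 + 1 + 1 + 1 + 1 + 1 + 1 + 1 = 8.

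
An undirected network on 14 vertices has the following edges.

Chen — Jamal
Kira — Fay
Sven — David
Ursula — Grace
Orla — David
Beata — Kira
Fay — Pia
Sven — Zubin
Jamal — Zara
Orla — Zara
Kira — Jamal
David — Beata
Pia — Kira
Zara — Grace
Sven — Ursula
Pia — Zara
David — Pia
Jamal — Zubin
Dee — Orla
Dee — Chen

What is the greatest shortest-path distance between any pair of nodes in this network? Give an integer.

4

Eccentricity of each node (its greatest distance to any other): Beata:4, Chen:4, David:3, Dee:4, Fay:4, Grace:4, Jamal:3, Kira:4, Orla:3, Pia:3, Sven:3, Ursula:4, Zara:3, Zubin:3.
The maximum eccentricity is 4, realized for instance by the pair Ursula–Chen via Ursula – Sven – Zubin – Jamal – Chen. So the diameter is 4.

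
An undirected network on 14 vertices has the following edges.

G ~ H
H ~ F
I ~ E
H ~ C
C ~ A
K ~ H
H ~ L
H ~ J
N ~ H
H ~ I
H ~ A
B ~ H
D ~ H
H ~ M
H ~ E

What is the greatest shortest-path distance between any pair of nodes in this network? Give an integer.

2

Eccentricity of each node (its greatest distance to any other): A:2, B:2, C:2, D:2, E:2, F:2, G:2, H:1, I:2, J:2, K:2, L:2, M:2, N:2.
The maximum eccentricity is 2, realized for instance by the pair A–I via A – H – I. So the diameter is 2.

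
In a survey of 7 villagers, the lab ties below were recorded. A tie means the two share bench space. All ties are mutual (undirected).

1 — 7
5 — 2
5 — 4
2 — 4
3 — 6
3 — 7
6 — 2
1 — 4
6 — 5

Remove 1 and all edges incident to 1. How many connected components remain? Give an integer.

1

1's neighbors (4 and 7) remain reachable from one another through other ties, so the rest of the network stays in one piece.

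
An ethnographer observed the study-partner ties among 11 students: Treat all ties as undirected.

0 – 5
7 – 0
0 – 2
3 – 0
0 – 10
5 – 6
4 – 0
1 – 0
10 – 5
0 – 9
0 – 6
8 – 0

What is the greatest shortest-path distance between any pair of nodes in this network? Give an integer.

Eccentricity of each node (its greatest distance to any other): 0:1, 1:2, 2:2, 3:2, 4:2, 5:2, 6:2, 7:2, 8:2, 9:2, 10:2.
The maximum eccentricity is 2, realized for instance by the pair 5–7 via 5 – 0 – 7. So the diameter is 2.

2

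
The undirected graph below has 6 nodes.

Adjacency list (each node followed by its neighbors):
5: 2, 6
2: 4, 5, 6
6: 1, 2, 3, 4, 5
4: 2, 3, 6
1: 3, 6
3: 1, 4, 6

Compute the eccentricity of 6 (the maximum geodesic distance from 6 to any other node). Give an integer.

1

Distances from 6: 1:1, 2:1, 3:1, 4:1, 5:1.
The largest is 1 (to 1, 3, 4, 5, and 2), so the eccentricity of 6 is 1.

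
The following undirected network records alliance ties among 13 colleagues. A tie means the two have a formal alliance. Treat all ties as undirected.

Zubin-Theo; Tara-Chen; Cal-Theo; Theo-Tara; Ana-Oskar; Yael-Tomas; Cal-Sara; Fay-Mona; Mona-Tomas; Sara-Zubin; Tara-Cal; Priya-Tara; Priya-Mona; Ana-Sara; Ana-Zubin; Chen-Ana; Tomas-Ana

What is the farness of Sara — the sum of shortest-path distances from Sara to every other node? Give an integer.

26

Distances from Sara: Ana:1, Cal:1, Chen:2, Fay:4, Mona:3, Oskar:2, Priya:3, Tara:2, Theo:2, Tomas:2, Yael:3, Zubin:1.
Sum = 1 + 1 + 2 + 4 + 3 + 2 + 3 + 2 + 2 + 2 + 3 + 1 = 26.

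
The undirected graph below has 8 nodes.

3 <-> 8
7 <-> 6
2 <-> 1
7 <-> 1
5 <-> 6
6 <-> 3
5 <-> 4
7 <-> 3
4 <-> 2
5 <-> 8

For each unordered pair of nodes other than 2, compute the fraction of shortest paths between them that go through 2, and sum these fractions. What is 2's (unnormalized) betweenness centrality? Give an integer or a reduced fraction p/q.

2

Pairs whose geodesics pass through 2 — 7–4: 1/2; 1–4: 1; 1–5: 1/2.
All other pairs contribute 0.
Summing the contributions gives betweenness(2) = 2.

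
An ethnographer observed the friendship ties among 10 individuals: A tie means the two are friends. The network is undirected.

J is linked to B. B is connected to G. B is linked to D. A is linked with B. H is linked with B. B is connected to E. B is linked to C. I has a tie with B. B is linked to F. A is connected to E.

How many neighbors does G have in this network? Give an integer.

1

G is directly tied to B. That is 1 neighbor, so the degree of G is 1.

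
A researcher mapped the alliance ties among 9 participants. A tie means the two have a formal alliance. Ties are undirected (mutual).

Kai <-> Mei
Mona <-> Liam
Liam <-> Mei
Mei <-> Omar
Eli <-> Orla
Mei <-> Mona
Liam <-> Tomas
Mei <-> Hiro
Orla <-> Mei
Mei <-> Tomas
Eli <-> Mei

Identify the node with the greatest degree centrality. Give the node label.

Mei

Degrees — Eli:2, Hiro:1, Kai:1, Liam:3, Mei:8, Mona:2, Omar:1, Orla:2, Tomas:2.
The maximum is 8, attained only by Mei.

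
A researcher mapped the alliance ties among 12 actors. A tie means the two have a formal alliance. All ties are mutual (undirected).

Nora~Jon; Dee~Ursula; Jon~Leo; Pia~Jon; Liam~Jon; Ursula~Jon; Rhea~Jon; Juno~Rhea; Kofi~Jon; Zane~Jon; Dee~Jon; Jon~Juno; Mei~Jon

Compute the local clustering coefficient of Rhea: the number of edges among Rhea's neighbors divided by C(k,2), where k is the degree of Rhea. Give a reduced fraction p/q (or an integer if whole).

1

Rhea's neighbors: Jon and Juno (k = 2).
Possible neighbor pairs: C(2,2) = 1. Edges among them: Jon–Juno → e = 1.
Clustering(Rhea) = 1/1.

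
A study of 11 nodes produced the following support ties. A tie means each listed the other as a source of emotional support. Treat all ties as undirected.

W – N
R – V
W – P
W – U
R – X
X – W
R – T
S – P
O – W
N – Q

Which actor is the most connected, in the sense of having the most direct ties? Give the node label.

Degrees — N:2, O:1, P:2, Q:1, R:3, S:1, T:1, U:1, V:1, W:5, X:2.
The maximum is 5, attained only by W.

W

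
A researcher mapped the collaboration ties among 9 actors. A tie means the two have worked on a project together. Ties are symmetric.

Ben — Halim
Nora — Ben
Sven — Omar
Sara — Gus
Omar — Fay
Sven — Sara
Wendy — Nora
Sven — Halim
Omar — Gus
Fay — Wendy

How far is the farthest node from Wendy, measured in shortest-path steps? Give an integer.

Distances from Wendy: Ben:2, Fay:1, Gus:3, Halim:3, Nora:1, Omar:2, Sara:4, Sven:3.
The largest is 4 (to Sara), so the eccentricity of Wendy is 4.

4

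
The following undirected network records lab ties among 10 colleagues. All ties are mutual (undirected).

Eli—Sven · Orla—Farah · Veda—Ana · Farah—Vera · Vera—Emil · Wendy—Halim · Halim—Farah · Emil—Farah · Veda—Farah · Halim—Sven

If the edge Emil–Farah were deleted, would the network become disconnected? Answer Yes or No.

No

Even without that edge, Emil still reaches Farah via Emil – Vera – Farah, so the network stays connected. Not a bridge.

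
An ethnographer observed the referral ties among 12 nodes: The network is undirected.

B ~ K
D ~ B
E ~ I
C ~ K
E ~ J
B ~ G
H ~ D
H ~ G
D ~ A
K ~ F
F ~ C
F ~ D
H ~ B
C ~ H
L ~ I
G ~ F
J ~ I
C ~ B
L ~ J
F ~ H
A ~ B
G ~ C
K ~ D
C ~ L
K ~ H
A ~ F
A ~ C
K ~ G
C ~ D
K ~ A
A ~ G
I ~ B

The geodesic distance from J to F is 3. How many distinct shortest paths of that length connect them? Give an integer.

1

The shortest distance is 3, and the only length-3 path is J–L–C–F. So there is exactly 1 shortest path.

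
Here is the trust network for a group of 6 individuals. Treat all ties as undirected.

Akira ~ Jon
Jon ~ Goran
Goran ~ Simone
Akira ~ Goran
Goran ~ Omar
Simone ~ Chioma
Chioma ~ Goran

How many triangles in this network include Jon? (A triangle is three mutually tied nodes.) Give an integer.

1

Jon's neighbors: Akira and Goran.
Neighbor pairs that are themselves tied: Jon–Akira–Goran. Each forms one triangle with Jon, for 1 in total.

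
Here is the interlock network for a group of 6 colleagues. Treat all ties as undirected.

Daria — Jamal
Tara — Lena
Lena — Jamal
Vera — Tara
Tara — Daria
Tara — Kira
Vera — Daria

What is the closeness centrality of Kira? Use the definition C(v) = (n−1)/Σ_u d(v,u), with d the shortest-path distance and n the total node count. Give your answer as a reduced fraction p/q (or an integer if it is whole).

Distances from Kira: Daria:2, Jamal:3, Lena:2, Tara:1, Vera:2. Sum = 10.
n = 6, so closeness = 5/10 = 1/2.

1/2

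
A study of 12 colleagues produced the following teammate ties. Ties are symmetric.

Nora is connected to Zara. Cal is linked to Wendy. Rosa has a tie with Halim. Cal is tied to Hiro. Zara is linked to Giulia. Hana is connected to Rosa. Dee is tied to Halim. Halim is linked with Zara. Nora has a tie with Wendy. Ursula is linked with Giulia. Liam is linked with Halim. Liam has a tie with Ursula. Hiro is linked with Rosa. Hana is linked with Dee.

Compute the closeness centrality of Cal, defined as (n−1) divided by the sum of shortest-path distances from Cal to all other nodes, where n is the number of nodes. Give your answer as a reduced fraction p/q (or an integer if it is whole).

Distances from Cal: Dee:4, Giulia:4, Halim:3, Hana:3, Hiro:1, Liam:4, Nora:2, Rosa:2, Ursula:5, Wendy:1, Zara:3. Sum = 32.
n = 12, so closeness = 11/32.

11/32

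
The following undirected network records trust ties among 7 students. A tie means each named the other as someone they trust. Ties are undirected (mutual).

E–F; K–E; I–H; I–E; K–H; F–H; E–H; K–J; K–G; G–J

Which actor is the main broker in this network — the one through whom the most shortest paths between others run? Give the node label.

Unnormalized betweenness of each node: E:7/2, F:0, G:0, H:7/2, I:0, J:0, K:8.
K has the largest value, 8, making it the main broker — the node through which the most shortest paths run.

K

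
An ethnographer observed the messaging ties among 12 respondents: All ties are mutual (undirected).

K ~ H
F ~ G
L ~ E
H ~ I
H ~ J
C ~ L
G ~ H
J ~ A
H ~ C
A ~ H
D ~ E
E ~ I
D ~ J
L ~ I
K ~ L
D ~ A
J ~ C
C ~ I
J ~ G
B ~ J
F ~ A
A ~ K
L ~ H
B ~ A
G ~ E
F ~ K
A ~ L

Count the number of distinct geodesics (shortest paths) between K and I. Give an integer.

The shortest distance is 2. The length-2 paths are: K–H–I; K–L–I.
That gives 2 distinct shortest paths.

2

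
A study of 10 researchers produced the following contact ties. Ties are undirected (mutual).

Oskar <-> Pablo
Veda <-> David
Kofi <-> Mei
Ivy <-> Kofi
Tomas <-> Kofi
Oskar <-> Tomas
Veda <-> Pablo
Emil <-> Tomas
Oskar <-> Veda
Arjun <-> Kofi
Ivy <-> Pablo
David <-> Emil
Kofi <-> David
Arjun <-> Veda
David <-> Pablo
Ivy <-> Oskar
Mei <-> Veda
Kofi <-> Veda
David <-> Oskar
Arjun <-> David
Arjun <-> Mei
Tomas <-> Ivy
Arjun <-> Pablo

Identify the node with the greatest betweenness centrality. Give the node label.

Kofi

Unnormalized betweenness of each node: Arjun:4/3, David:67/12, Emil:1/3, Ivy:1, Kofi:35/6, Mei:0, Oskar:2, Pablo:3/2, Tomas:5/2, Veda:35/12.
Kofi has the largest value, 35/6, making it the main broker — the node through which the most shortest paths run.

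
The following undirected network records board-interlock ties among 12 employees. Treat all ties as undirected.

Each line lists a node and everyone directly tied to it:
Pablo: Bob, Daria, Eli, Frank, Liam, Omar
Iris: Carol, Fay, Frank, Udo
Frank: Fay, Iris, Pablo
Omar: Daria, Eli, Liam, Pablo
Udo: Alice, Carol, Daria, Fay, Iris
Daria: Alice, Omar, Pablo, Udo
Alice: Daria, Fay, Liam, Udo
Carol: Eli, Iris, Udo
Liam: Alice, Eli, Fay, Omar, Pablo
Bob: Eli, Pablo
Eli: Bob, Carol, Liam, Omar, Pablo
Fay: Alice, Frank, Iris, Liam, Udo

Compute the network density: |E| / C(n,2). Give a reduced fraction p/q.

25/66

There are 25 edges and 12 nodes, so the maximum possible is C(12,2) = 66.
Density = 25/66.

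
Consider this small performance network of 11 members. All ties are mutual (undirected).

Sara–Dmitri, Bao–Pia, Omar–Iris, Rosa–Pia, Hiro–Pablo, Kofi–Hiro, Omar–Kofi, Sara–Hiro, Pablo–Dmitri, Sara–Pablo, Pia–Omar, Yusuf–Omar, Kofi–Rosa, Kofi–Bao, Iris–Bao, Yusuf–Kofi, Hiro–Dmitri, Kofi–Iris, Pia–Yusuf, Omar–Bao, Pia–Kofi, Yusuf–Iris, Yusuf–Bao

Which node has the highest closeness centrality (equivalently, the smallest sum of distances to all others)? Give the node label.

Kofi

Farness (sum of distances to all others) for each node — Bao:18, Dmitri:23, Hiro:16, Iris:19, Kofi:13, Omar:18, Pablo:23, Pia:18, Rosa:21, Sara:23, Yusuf:18.
The smallest farness is 13, for Kofi, so Kofi has the highest closeness.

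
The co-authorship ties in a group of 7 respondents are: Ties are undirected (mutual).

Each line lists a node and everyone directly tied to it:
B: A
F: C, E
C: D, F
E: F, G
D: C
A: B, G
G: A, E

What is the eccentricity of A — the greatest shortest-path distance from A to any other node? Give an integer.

5

Distances from A: B:1, C:4, D:5, E:2, F:3, G:1.
The largest is 5 (to D), so the eccentricity of A is 5.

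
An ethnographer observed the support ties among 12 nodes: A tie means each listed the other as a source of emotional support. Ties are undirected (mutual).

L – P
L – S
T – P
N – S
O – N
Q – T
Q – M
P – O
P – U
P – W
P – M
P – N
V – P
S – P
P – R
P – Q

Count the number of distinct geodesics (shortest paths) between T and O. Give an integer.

The shortest distance is 2, and the only length-2 path is T–P–O. So there is exactly 1 shortest path.

1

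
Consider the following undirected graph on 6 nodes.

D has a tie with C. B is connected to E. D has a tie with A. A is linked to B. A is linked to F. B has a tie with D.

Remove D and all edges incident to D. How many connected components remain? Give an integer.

Without D, the remaining ties split the others into: {A, B, E, F}; {C}.
That's 2 separate components.

2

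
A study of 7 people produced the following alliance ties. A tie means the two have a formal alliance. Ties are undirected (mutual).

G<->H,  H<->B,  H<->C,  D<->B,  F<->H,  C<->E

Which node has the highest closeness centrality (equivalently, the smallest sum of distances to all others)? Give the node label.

Farness (sum of distances to all others) for each node — B:11, C:11, D:16, E:16, F:13, G:13, H:8.
The smallest farness is 8, for H, so H has the highest closeness.

H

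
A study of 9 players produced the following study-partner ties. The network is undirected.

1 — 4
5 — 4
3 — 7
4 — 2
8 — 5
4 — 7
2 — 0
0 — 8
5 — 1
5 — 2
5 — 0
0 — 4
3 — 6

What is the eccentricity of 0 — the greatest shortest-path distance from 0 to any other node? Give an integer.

4

Distances from 0: 1:2, 2:1, 3:3, 4:1, 5:1, 6:4, 7:2, 8:1.
The largest is 4 (to 6), so the eccentricity of 0 is 4.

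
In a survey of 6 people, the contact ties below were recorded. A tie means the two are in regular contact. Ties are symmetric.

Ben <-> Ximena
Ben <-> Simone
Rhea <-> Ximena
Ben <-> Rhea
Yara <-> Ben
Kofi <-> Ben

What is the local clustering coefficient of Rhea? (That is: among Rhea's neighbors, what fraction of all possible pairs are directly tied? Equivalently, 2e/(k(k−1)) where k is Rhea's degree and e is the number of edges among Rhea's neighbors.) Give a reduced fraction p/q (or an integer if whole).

Rhea's neighbors: Ben and Ximena (k = 2).
Possible neighbor pairs: C(2,2) = 1. Edges among them: Ben–Ximena → e = 1.
Clustering(Rhea) = 1/1.

1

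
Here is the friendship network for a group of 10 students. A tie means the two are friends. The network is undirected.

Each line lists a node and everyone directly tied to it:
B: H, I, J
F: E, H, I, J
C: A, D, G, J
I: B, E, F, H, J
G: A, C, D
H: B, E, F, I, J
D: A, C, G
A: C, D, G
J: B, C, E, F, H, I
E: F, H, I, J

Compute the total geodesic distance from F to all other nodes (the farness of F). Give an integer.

17

Distances from F: A:3, B:2, C:2, D:3, E:1, G:3, H:1, I:1, J:1.
Sum = 3 + 2 + 2 + 3 + 1 + 3 + 1 + 1 + 1 = 17.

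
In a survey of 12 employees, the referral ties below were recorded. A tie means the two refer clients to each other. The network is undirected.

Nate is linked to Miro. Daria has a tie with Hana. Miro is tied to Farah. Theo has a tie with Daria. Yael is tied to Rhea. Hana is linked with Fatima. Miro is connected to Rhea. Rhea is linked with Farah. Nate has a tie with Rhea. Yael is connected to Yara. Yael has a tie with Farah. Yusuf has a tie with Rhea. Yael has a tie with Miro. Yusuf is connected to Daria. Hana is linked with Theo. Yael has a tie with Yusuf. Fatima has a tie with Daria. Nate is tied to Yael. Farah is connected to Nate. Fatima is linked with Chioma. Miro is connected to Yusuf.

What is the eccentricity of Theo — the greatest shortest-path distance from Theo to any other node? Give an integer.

Distances from Theo: Chioma:3, Daria:1, Farah:4, Fatima:2, Hana:1, Miro:3, Nate:4, Rhea:3, Yael:3, Yara:4, Yusuf:2.
The largest is 4 (to Nate, Farah, and Yara), so the eccentricity of Theo is 4.

4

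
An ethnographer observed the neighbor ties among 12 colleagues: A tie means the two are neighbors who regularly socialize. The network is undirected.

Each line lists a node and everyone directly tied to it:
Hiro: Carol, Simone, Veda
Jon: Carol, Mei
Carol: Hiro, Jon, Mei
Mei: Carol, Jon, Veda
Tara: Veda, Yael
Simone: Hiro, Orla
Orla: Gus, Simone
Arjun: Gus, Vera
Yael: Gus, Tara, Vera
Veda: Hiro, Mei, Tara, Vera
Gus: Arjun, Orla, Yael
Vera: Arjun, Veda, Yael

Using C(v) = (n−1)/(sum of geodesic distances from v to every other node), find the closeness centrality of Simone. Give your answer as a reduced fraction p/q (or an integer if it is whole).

11/26

Distances from Simone: Arjun:3, Carol:2, Gus:2, Hiro:1, Jon:3, Mei:3, Orla:1, Tara:3, Veda:2, Vera:3, Yael:3. Sum = 26.
n = 12, so closeness = 11/26.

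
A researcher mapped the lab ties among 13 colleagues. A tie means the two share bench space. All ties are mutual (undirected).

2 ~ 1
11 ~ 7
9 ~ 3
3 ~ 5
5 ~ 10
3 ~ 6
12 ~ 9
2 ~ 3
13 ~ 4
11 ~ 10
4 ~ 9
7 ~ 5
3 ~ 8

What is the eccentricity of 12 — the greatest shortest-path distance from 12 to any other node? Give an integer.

Distances from 12: 1:4, 2:3, 3:2, 4:2, 5:3, 6:3, 7:4, 8:3, 9:1, 10:4, 11:5, 13:3.
The largest is 5 (to 11), so the eccentricity of 12 is 5.

5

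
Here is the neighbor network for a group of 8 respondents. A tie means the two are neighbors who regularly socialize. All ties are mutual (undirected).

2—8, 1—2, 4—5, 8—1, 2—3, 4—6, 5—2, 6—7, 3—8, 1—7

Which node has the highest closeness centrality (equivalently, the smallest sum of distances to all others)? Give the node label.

Farness (sum of distances to all others) for each node — 1:12, 2:11, 3:16, 4:15, 5:13, 6:16, 7:14, 8:13.
The smallest farness is 11, for 2, so 2 has the highest closeness.

2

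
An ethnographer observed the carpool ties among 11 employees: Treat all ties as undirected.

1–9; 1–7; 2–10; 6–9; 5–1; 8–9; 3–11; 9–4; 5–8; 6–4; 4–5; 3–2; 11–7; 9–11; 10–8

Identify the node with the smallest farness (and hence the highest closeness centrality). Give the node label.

9

Farness (sum of distances to all others) for each node — 1:21, 2:27, 3:24, 4:22, 5:21, 6:23, 7:24, 8:19, 9:16, 10:24, 11:19.
The smallest farness is 16, for 9, so 9 has the highest closeness.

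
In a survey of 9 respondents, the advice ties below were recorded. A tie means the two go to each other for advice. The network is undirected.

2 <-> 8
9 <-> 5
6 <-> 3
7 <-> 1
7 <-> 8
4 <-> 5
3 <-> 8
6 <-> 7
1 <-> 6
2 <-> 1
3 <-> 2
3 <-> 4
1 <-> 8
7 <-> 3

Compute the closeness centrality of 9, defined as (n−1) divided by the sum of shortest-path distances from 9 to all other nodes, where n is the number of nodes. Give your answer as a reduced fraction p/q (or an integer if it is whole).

Distances from 9: 1:5, 2:4, 3:3, 4:2, 5:1, 6:4, 7:4, 8:4. Sum = 27.
n = 9, so closeness = 8/27.

8/27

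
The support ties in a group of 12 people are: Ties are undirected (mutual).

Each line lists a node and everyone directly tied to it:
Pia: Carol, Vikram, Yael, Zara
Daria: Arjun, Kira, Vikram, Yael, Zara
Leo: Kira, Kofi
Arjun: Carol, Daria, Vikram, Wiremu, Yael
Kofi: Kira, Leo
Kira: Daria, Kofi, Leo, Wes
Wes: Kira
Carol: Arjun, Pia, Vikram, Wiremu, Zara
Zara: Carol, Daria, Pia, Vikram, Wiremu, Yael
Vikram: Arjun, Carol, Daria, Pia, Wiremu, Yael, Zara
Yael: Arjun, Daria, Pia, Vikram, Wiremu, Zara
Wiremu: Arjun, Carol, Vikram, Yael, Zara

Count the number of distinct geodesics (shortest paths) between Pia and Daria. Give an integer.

The shortest distance is 2. The length-2 paths are: Pia–Yael–Daria; Pia–Vikram–Daria; Pia–Zara–Daria.
That gives 3 distinct shortest paths.

3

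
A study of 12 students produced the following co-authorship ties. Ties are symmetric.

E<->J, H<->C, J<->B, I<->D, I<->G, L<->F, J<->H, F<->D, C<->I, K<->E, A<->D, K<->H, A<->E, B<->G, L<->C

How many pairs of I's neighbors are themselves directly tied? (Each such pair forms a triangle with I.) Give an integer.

0

I's neighbors are C, D, and G, but none of them are tied to each other, so no triangle contains I.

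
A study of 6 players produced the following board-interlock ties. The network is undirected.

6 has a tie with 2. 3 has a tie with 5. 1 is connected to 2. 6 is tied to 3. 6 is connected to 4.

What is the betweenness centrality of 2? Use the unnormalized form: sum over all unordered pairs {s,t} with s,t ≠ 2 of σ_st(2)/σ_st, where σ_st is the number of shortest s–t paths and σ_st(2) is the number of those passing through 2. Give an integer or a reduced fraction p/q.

Pairs whose geodesics pass through 2 — 4–1: 1; 1–6: 1; 1–5: 1; 1–3: 1.
All other pairs contribute 0.
Summing the contributions gives betweenness(2) = 4.

4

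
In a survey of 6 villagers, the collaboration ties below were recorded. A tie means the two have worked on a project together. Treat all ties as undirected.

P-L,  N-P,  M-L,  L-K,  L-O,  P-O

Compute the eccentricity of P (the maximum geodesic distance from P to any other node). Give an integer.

2

Distances from P: K:2, L:1, M:2, N:1, O:1.
The largest is 2 (to M and K), so the eccentricity of P is 2.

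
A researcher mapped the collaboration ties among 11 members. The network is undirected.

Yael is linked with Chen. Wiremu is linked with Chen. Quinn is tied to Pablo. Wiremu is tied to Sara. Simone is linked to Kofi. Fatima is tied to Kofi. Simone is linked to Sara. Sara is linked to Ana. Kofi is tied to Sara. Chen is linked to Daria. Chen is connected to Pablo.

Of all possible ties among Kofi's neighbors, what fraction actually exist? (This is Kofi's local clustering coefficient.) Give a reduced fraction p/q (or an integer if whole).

Kofi's neighbors: Fatima, Sara, and Simone (k = 3).
Possible neighbor pairs: C(3,2) = 3. Edges among them: Sara–Simone → e = 1.
Clustering(Kofi) = 1/3.

1/3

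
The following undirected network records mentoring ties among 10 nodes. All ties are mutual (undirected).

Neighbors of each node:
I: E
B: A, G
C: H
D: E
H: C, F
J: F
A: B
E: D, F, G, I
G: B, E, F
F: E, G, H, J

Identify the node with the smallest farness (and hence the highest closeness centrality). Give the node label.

Farness (sum of distances to all others) for each node — A:30, B:22, C:29, D:24, E:16, F:15, G:16, H:21, I:24, J:23.
The smallest farness is 15, for F, so F has the highest closeness.

F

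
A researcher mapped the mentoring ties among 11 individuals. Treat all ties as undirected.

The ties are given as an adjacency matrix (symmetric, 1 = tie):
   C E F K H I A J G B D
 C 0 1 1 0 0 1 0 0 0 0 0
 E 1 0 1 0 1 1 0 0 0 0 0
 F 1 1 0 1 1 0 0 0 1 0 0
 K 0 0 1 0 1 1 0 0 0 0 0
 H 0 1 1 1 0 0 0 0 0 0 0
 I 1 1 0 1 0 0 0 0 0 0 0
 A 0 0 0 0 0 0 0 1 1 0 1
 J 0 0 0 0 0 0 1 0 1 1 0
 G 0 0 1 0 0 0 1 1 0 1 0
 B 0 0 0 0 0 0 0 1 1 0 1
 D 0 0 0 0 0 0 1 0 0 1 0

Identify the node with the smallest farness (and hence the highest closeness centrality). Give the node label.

F

Farness (sum of distances to all others) for each node — A:23, B:23, C:22, D:30, E:21, F:16, G:17, H:22, I:27, J:23, K:22.
The smallest farness is 16, for F, so F has the highest closeness.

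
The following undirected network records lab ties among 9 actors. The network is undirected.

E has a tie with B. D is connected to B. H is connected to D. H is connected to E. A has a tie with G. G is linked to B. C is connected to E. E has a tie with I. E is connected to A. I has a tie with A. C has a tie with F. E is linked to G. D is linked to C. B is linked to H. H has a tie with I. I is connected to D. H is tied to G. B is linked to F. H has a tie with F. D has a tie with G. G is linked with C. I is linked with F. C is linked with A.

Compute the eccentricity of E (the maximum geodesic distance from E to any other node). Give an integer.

2

Distances from E: A:1, B:1, C:1, D:2, F:2, G:1, H:1, I:1.
The largest is 2 (to D and F), so the eccentricity of E is 2.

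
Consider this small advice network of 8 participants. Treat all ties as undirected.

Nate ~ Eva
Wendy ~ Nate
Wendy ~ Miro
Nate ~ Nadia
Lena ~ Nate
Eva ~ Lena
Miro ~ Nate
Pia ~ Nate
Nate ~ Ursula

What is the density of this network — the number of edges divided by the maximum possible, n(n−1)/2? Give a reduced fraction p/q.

There are 9 edges and 8 nodes, so the maximum possible is C(8,2) = 28.
Density = 9/28.

9/28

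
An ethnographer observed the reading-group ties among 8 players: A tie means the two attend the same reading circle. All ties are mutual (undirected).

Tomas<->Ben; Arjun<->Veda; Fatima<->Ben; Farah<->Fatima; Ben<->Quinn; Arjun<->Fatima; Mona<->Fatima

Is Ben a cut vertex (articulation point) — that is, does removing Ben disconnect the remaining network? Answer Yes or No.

Removing Ben leaves {Arjun, Farah, Fatima, Mona, and Veda} with no path to {Tomas}, so the network splits into 3 components. Ben is a cut vertex.

Yes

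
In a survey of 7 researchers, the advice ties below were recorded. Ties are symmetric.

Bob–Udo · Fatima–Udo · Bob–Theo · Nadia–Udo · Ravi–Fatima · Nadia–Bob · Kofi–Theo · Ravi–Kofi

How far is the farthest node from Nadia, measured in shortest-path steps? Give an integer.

Distances from Nadia: Bob:1, Fatima:2, Kofi:3, Ravi:3, Theo:2, Udo:1.
The largest is 3 (to Ravi and Kofi), so the eccentricity of Nadia is 3.

3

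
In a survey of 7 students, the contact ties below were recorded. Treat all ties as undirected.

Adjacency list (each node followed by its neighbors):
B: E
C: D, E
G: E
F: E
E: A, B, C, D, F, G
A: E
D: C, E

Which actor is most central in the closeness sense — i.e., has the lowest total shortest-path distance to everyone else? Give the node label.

E

Farness (sum of distances to all others) for each node — A:11, B:11, C:10, D:10, E:6, F:11, G:11.
The smallest farness is 6, for E, so E has the highest closeness.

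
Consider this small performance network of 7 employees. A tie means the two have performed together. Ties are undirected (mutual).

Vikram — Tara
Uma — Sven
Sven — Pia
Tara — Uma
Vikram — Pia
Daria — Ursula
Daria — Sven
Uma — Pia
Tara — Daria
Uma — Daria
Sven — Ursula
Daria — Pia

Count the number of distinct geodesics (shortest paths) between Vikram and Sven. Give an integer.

1

The shortest distance is 2, and the only length-2 path is Vikram–Pia–Sven. So there is exactly 1 shortest path.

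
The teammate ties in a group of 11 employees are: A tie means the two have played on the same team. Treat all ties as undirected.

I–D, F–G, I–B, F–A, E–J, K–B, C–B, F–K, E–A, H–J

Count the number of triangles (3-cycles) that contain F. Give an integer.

F's neighbors are A, G, and K, but none of them are tied to each other, so no triangle contains F.

0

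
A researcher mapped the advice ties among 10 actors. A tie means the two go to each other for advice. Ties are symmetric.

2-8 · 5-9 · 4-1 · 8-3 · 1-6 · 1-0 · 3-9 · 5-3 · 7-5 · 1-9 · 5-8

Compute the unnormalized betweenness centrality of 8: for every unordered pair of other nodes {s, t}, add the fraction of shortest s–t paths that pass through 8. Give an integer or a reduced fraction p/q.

Pairs whose geodesics pass through 8 — 6–2: 2/2; 1–2: 2/2; 7–2: 1; 3–2: 1; 2–5: 1; 2–4: 2/2; 2–0: 2/2; 2–9: 2/2.
All other pairs contribute 0.
Summing the contributions gives betweenness(8) = 8.

8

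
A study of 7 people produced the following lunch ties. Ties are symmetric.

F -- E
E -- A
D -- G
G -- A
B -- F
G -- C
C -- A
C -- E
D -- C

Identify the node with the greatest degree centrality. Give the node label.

Degrees — A:3, B:1, C:4, D:2, E:3, F:2, G:3.
The maximum is 4, attained only by C.

C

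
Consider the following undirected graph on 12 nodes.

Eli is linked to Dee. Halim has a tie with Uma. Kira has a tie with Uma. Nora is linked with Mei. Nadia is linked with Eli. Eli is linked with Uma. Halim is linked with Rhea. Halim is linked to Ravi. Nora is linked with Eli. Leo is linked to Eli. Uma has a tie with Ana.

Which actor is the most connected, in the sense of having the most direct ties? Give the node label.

Degrees — Ana:1, Dee:1, Eli:5, Halim:3, Kira:1, Leo:1, Mei:1, Nadia:1, Nora:2, Ravi:1, Rhea:1, Uma:4.
The maximum is 5, attained only by Eli.

Eli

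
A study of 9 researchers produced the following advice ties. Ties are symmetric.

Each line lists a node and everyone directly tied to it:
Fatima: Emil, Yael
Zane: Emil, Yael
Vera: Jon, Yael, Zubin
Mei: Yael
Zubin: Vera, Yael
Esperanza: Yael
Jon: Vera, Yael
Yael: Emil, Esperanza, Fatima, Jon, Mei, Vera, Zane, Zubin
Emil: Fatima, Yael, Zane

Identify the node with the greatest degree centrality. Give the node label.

Yael

Degrees — Emil:3, Esperanza:1, Fatima:2, Jon:2, Mei:1, Vera:3, Yael:8, Zane:2, Zubin:2.
The maximum is 8, attained only by Yael.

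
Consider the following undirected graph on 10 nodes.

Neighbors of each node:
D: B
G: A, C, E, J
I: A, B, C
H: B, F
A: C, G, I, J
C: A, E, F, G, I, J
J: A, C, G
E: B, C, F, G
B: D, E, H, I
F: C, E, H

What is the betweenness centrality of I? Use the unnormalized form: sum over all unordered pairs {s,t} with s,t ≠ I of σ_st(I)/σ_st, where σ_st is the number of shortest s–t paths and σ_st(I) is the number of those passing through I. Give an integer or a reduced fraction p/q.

Pairs whose geodesics pass through I — D–A: 1; D–J: 2/4; D–C: 1/2; H–A: 1/2; A–B: 1; J–B: 2/4; C–B: 1/2.
All other pairs contribute 0.
Summing the contributions gives betweenness(I) = 9/2.

9/2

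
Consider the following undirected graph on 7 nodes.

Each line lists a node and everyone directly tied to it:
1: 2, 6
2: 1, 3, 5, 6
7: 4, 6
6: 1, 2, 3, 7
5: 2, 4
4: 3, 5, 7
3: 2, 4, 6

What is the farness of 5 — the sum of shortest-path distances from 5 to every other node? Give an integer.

Distances from 5: 1:2, 2:1, 3:2, 4:1, 6:2, 7:2.
Sum = 2 + 1 + 2 + 1 + 2 + 2 = 10.

10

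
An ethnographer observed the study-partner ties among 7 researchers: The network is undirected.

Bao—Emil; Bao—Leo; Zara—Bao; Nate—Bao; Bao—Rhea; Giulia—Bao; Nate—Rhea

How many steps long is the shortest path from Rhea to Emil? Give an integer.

2

One shortest route is Rhea – Bao – Emil, which uses 2 edges, and Rhea and Emil are not directly tied, so nothing shorter exists. So d(Rhea,Emil) = 2.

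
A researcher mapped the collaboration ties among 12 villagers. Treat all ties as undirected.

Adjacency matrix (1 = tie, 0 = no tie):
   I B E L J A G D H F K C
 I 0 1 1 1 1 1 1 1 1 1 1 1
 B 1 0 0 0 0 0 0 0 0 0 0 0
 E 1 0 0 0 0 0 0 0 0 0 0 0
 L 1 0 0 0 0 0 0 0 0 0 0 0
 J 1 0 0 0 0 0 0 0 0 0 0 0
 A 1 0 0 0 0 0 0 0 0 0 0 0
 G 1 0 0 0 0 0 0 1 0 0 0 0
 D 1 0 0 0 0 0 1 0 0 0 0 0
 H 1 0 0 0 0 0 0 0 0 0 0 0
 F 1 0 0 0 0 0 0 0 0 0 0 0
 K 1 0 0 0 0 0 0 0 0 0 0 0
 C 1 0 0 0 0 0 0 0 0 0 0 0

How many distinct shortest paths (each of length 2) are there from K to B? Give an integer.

1

The shortest distance is 2, and the only length-2 path is K–I–B. So there is exactly 1 shortest path.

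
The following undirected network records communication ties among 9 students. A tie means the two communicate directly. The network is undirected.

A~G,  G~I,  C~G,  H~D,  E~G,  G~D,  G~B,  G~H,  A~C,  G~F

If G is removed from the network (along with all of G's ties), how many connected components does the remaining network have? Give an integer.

6

Without G, the remaining ties split the others into: {I}; {D, H}; {B}; {E}; {A, C}; {F}.
That's 6 separate components.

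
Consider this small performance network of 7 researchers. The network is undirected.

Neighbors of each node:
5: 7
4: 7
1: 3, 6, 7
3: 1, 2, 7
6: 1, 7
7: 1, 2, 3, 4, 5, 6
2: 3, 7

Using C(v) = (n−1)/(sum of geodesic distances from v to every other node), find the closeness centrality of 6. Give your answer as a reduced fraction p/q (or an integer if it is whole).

3/5

Distances from 6: 1:1, 2:2, 3:2, 4:2, 5:2, 7:1. Sum = 10.
n = 7, so closeness = 6/10 = 3/5.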